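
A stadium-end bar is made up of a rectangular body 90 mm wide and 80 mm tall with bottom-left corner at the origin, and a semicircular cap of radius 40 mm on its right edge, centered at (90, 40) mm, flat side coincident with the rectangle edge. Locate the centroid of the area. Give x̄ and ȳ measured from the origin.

x̄ = 61.04 mm, ȳ = 40.00 mm

rectangular body: A = 90 × 80 = 7200.00, centroid at (45.00, 40.00).
semicircular end: A = ½π·40² = 2513.27, centroid at (106.98, 40.00).
ΣA = 9713.27 mm²
ΣAx̄ = (7200.00)(45.00) + (2513.27)(106.98) = 592861.34 mm³
ΣAȳ = (7200.00)(40.00) + (2513.27)(40.00) = 388530.96 mm³
x̄ = 592861.34 / 9713.27 = 61.04 mm
ȳ = 388530.96 / 9713.27 = 40.00 mm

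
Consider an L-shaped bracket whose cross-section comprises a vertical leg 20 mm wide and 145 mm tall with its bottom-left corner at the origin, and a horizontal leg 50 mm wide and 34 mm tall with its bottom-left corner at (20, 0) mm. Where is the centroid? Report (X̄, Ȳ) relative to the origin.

X̄ = 22.93 mm, Ȳ = 51.99 mm

vertical leg: A = 20 × 145 = 2900.00, centroid at (10.00, 72.50).
horizontal leg: A = 50 × 34 = 1700.00, centroid at (45.00, 17.00).
ΣA = 4600.00 mm², ΣAX̄ = 105500.00 mm³, ΣAȲ = 239150.00 mm³.
X̄ = 105500.00/4600.00 = 22.93 mm; Ȳ = 239150.00/4600.00 = 51.99 mm.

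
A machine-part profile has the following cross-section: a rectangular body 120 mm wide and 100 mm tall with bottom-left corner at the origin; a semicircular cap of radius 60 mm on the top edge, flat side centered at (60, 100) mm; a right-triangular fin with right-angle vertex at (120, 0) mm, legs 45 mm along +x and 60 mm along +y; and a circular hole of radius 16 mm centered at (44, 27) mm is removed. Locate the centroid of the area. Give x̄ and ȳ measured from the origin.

x̄ = 66.27 mm, ȳ = 72.24 mm

rectangular body: A = 120 × 100 = 12000.00, centroid at (60.00, 50.00).
semicircular top: A = ½π·60² = 5654.87, centroid at (60.00, 125.46).
triangular fin: A = ½·45·60 = 1350.00, centroid at (135.00, 20.00).
hole: A = −π·16² = -804.25, centroid at (44.00, 27.00).
ΣA = 18200.62 mm², ΣAx̄ = 1206155.11 mm³, ΣAȳ = 1314771.99 mm³.
x̄ = 1206155.11/18200.62 = 66.27 mm; ȳ = 1314771.99/18200.62 = 72.24 mm.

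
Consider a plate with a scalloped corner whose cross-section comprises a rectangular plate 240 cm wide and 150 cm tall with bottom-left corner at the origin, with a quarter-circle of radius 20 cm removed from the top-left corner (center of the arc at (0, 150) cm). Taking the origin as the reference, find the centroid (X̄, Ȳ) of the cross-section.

plate: A = 240 × 150 = 36000.00, centroid at (120.00, 75.00).
removed quarter-circle: A = −¼π·20² = -314.16, centroid at (8.49, 141.51).
ΣA = 35685.84 cm², ΣAX̄ = 4317333.33 cm³, ΣAȲ = 2655542.78 cm³.
X̄ = 4317333.33/35685.84 = 120.98 cm; Ȳ = 2655542.78/35685.84 = 74.41 cm.

X̄ = 120.98 cm, Ȳ = 74.41 cm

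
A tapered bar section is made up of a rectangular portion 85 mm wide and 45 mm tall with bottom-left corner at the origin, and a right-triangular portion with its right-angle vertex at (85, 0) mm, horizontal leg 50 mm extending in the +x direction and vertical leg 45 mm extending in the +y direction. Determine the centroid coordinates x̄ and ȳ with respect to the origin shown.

rectangular portion: A = 85 × 45 = 3825.00, centroid at (42.50, 22.50).
triangular portion: A = ½·50·45 = 1125.00, centroid at (101.67, 15.00).
ΣA = 4950.00 mm², ΣAx̄ = 276937.50 mm³, ΣAȳ = 102937.50 mm³.
x̄ = 276937.50/4950.00 = 55.95 mm; ȳ = 102937.50/4950.00 = 20.80 mm.

x̄ = 55.95 mm, ȳ = 20.80 mm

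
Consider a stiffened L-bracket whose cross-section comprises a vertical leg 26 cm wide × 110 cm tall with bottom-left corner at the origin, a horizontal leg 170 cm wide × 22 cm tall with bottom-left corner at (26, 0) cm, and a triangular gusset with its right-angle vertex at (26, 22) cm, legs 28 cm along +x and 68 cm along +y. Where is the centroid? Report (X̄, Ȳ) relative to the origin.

X̄ = 64.35 cm, Ȳ = 31.91 cm

vertical leg: A = 26 × 110 = 2860.00, centroid at (13.00, 55.00).
horizontal leg: A = 170 × 22 = 3740.00, centroid at (111.00, 11.00).
gusset: A = ½·28·68 = 952.00, centroid at (35.33, 44.67).
ΣA = 7552.00 cm², ΣAX̄ = 485957.33 cm³, ΣAȲ = 240962.67 cm³.
X̄ = 485957.33/7552.00 = 64.35 cm; Ȳ = 240962.67/7552.00 = 31.91 cm.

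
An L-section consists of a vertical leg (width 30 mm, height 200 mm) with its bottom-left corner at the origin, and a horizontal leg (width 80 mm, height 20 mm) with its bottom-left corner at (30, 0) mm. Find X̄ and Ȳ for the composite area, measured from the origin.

X̄ = 26.58 mm, Ȳ = 81.05 mm

vertical leg: A = 30 × 200 = 6000.00, centroid at (15.00, 100.00).
horizontal leg: A = 80 × 20 = 1600.00, centroid at (70.00, 10.00).
ΣA = 7600.00 mm²
ΣAX̄ = (6000.00)(15.00) + (1600.00)(70.00) = 202000.00 mm³
ΣAȲ = (6000.00)(100.00) + (1600.00)(10.00) = 616000.00 mm³
X̄ = 202000.00 / 7600.00 = 26.58 mm
Ȳ = 616000.00 / 7600.00 = 81.05 mm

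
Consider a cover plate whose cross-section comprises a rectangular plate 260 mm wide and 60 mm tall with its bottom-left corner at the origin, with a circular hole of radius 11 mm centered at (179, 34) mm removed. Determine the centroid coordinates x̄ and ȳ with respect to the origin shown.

Part | A | x̄ᵢ | ȳᵢ | A·x̄ᵢ | A·ȳᵢ
plate | 15600.00 | 130.00 | 30.00 | 2028000.00 | 468000.00
hole | -380.13 | 179.00 | 34.00 | -68043.76 | -12924.51
Σ | 15219.87 |  |  | 1959956.24 | 455075.49
x̄ = 1959956.24 / 15219.87 = 128.78 mm
ȳ = 455075.49 / 15219.87 = 29.90 mm

x̄ = 128.78 mm, ȳ = 29.90 mm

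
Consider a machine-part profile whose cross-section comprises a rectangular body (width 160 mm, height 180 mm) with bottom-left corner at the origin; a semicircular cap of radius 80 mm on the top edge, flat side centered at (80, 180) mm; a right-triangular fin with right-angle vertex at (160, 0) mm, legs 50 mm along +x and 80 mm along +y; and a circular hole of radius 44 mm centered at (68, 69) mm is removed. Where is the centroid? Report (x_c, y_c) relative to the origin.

rectangular body: A = 160 × 180 = 28800.00, centroid at (80.00, 90.00).
semicircular top: A = ½π·80² = 10053.10, centroid at (80.00, 213.95).
triangular fin: A = ½·50·80 = 2000.00, centroid at (176.67, 26.67).
hole: A = −π·44² = -6082.12, centroid at (68.00, 69.00).
ΣA = 34770.97 mm², ΣAx_c = 3047996.66 mm³, ΣAy_c = 4376557.52 mm³.
x_c = 3047996.66/34770.97 = 87.66 mm; y_c = 4376557.52/34770.97 = 125.87 mm.

x_c = 87.66 mm, y_c = 125.87 mm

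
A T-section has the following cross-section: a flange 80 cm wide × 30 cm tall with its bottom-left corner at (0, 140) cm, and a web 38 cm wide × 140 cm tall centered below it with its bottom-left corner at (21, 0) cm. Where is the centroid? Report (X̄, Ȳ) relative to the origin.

web: A = 38 × 140 = 5320.00, centroid at (40.00, 70.00).
flange: A = 80 × 30 = 2400.00, centroid at (40.00, 155.00).
ΣA = 7720.00 cm²
ΣAX̄ = (5320.00)(40.00) + (2400.00)(40.00) = 308800.00 cm³
ΣAȲ = (5320.00)(70.00) + (2400.00)(155.00) = 744400.00 cm³
X̄ = 308800.00 / 7720.00 = 40.00 cm
Ȳ = 744400.00 / 7720.00 = 96.42 cm

X̄ = 40.00 cm, Ȳ = 96.42 cm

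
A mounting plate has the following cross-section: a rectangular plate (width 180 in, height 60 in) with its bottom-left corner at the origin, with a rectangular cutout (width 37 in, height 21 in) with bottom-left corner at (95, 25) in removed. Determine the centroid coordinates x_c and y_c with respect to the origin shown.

Part | A | x̄ᵢ | ȳᵢ | A·x̄ᵢ | A·ȳᵢ
plate | 10800.00 | 90.00 | 30.00 | 972000.00 | 324000.00
hole | -777.00 | 113.50 | 35.50 | -88189.50 | -27583.50
Σ | 10023.00 |  |  | 883810.50 | 296416.50
x_c = 883810.50 / 10023.00 = 88.18 in
y_c = 296416.50 / 10023.00 = 29.57 in

x_c = 88.18 in, y_c = 29.57 in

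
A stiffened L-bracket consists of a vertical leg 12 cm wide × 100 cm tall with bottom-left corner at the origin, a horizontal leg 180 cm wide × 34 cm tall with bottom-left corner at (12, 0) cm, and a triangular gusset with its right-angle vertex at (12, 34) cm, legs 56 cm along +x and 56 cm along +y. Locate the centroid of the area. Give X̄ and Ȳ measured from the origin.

X̄ = 76.45 cm, Ȳ = 27.75 cm

vertical leg: A = 12 × 100 = 1200.00, centroid at (6.00, 50.00).
horizontal leg: A = 180 × 34 = 6120.00, centroid at (102.00, 17.00).
gusset: A = ½·56·56 = 1568.00, centroid at (30.67, 52.67).
ΣA = 8888.00 cm²
ΣAX̄ = (1200.00)(6.00) + (6120.00)(102.00) + (1568.00)(30.67) = 679525.33 cm³
ΣAȲ = (1200.00)(50.00) + (6120.00)(17.00) + (1568.00)(52.67) = 246621.33 cm³
X̄ = 679525.33 / 8888.00 = 76.45 cm
Ȳ = 246621.33 / 8888.00 = 27.75 cm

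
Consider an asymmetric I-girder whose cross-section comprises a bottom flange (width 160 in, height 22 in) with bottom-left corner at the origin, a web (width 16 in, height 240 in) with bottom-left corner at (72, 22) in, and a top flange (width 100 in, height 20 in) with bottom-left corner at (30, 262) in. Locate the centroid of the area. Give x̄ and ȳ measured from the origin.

Part | A | x̄ᵢ | ȳᵢ | A·x̄ᵢ | A·ȳᵢ
bottom flange | 3520.00 | 80.00 | 11.00 | 281600.00 | 38720.00
web | 3840.00 | 80.00 | 142.00 | 307200.00 | 545280.00
top flange | 2000.00 | 80.00 | 272.00 | 160000.00 | 544000.00
Σ | 9360.00 |  |  | 748800.00 | 1128000.00
x̄ = 748800.00 / 9360.00 = 80.00 in
ȳ = 1128000.00 / 9360.00 = 120.51 in

x̄ = 80.00 in, ȳ = 120.51 in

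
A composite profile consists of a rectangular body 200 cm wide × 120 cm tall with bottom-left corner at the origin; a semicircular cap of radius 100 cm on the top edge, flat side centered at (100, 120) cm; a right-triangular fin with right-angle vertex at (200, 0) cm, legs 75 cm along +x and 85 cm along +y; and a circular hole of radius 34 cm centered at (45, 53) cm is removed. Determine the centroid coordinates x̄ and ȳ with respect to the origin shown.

x̄ = 115.23 cm, ȳ = 99.06 cm

Part | A | x̄ᵢ | ȳᵢ | A·x̄ᵢ | A·ȳᵢ
rectangular body | 24000.00 | 100.00 | 60.00 | 2400000.00 | 1440000.00
semicircular top | 15707.96 | 100.00 | 162.44 | 1570796.33 | 2551622.26
triangular fin | 3187.50 | 225.00 | 28.33 | 717187.50 | 90312.50
hole | -3631.68 | 45.00 | 53.00 | -163425.65 | -192479.10
Σ | 39263.78 |  |  | 4524558.18 | 3889455.66
x̄ = 4524558.18 / 39263.78 = 115.23 cm
ȳ = 3889455.66 / 39263.78 = 99.06 cm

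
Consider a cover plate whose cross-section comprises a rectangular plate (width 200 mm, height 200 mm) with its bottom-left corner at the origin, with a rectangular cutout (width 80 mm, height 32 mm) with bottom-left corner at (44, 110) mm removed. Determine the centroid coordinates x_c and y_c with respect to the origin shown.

x_c = 101.09 mm, y_c = 98.22 mm

Part | A | x̄ᵢ | ȳᵢ | A·x̄ᵢ | A·ȳᵢ
plate | 40000.00 | 100.00 | 100.00 | 4000000.00 | 4000000.00
hole | -2560.00 | 84.00 | 126.00 | -215040.00 | -322560.00
Σ | 37440.00 |  |  | 3784960.00 | 3677440.00
x_c = 3784960.00 / 37440.00 = 101.09 mm
y_c = 3677440.00 / 37440.00 = 98.22 mm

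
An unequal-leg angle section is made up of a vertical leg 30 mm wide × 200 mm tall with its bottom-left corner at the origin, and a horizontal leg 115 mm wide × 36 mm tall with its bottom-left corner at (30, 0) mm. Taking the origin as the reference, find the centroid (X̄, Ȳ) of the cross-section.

X̄ = 44.60 mm, Ȳ = 66.52 mm

vertical leg: A = 30 × 200 = 6000.00, centroid at (15.00, 100.00).
horizontal leg: A = 115 × 36 = 4140.00, centroid at (87.50, 18.00).
ΣA = 10140.00 mm²
ΣAX̄ = (6000.00)(15.00) + (4140.00)(87.50) = 452250.00 mm³
ΣAȲ = (6000.00)(100.00) + (4140.00)(18.00) = 674520.00 mm³
X̄ = 452250.00 / 10140.00 = 44.60 mm
Ȳ = 674520.00 / 10140.00 = 66.52 mm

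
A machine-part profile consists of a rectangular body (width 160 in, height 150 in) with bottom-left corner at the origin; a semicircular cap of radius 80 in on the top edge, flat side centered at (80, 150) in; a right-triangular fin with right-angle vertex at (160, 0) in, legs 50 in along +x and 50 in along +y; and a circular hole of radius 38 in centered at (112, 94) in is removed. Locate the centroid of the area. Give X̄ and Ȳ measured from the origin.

rectangular body: A = 160 × 150 = 24000.00, centroid at (80.00, 75.00).
semicircular top: A = ½π·80² = 10053.10, centroid at (80.00, 183.95).
triangular fin: A = ½·50·50 = 1250.00, centroid at (176.67, 16.67).
hole: A = −π·38² = -4536.46, centroid at (112.00, 94.00).
ΣA = 30766.64 in²
ΣAX̄ = (24000.00)(80.00) + (10053.10)(80.00) + (1250.00)(176.67) + (-4536.46)(112.00) = 2436997.56 in³
ΣAȲ = (24000.00)(75.00) + (10053.10)(183.95) + (1250.00)(16.67) + (-4536.46)(94.00) = 3243703.92 in³
X̄ = 2436997.56 / 30766.64 = 79.21 in
Ȳ = 3243703.92 / 30766.64 = 105.43 in

X̄ = 79.21 in, Ȳ = 105.43 in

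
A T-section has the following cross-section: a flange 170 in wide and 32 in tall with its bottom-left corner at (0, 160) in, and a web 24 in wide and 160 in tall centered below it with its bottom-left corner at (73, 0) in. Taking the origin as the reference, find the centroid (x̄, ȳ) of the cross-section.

x̄ = 85.00 in, ȳ = 136.28 in

web: A = 24 × 160 = 3840.00, centroid at (85.00, 80.00).
flange: A = 170 × 32 = 5440.00, centroid at (85.00, 176.00).
ΣA = 9280.00 in², ΣAx̄ = 788800.00 in³, ΣAȳ = 1264640.00 in³.
x̄ = 788800.00/9280.00 = 85.00 in; ȳ = 1264640.00/9280.00 = 136.28 in.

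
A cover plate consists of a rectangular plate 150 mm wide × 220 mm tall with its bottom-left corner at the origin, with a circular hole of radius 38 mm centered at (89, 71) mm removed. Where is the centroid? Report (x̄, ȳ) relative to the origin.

x̄ = 72.77 mm, ȳ = 116.22 mm

plate: A = 150 × 220 = 33000.00, centroid at (75.00, 110.00).
hole: A = −π·38² = -4536.46, centroid at (89.00, 71.00).
ΣA = 28463.54 mm²
ΣAx̄ = (33000.00)(75.00) + (-4536.46)(89.00) = 2071255.08 mm³
ΣAȳ = (33000.00)(110.00) + (-4536.46)(71.00) = 3307911.35 mm³
x̄ = 2071255.08 / 28463.54 = 72.77 mm
ȳ = 3307911.35 / 28463.54 = 116.22 mm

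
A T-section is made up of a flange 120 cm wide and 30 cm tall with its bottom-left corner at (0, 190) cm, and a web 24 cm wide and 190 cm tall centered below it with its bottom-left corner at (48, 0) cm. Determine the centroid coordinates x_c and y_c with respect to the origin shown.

x_c = 60.00 cm, y_c = 143.53 cm

Part | A | x̄ᵢ | ȳᵢ | A·x̄ᵢ | A·ȳᵢ
web | 4560.00 | 60.00 | 95.00 | 273600.00 | 433200.00
flange | 3600.00 | 60.00 | 205.00 | 216000.00 | 738000.00
Σ | 8160.00 |  |  | 489600.00 | 1171200.00
x_c = 489600.00 / 8160.00 = 60.00 cm
y_c = 1171200.00 / 8160.00 = 143.53 cm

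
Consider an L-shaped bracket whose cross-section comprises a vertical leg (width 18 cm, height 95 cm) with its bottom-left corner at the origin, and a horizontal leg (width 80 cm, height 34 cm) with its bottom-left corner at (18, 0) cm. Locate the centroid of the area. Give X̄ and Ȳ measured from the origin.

vertical leg: A = 18 × 95 = 1710.00, centroid at (9.00, 47.50).
horizontal leg: A = 80 × 34 = 2720.00, centroid at (58.00, 17.00).
ΣA = 4430.00 cm², ΣAX̄ = 173150.00 cm³, ΣAȲ = 127465.00 cm³.
X̄ = 173150.00/4430.00 = 39.09 cm; Ȳ = 127465.00/4430.00 = 28.77 cm.

X̄ = 39.09 cm, Ȳ = 28.77 cm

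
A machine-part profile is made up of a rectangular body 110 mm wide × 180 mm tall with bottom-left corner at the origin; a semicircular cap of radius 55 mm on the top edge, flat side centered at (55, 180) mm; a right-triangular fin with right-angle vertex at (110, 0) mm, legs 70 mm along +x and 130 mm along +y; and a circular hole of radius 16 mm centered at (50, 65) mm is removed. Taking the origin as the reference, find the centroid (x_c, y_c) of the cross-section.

x_c = 67.74 mm, y_c = 102.24 mm

rectangular body: A = 110 × 180 = 19800.00, centroid at (55.00, 90.00).
semicircular top: A = ½π·55² = 4751.66, centroid at (55.00, 203.34).
triangular fin: A = ½·70·130 = 4550.00, centroid at (133.33, 43.33).
hole: A = −π·16² = -804.25, centroid at (50.00, 65.00).
ΣA = 28297.41 mm², ΣAx_c = 1916795.52 mm³, ΣAy_c = 2893105.83 mm³.
x_c = 1916795.52/28297.41 = 67.74 mm; y_c = 2893105.83/28297.41 = 102.24 mm.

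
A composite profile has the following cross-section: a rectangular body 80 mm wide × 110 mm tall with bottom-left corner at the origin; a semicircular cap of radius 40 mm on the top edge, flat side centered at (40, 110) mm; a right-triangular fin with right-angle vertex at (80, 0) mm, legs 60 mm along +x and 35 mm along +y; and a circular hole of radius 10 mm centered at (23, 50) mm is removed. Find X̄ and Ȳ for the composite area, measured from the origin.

rectangular body: A = 80 × 110 = 8800.00, centroid at (40.00, 55.00).
semicircular top: A = ½π·40² = 2513.27, centroid at (40.00, 126.98).
triangular fin: A = ½·60·35 = 1050.00, centroid at (100.00, 11.67).
hole: A = −π·10² = -314.16, centroid at (23.00, 50.00).
ΣA = 12049.11 mm²
ΣAX̄ = (8800.00)(40.00) + (2513.27)(40.00) + (1050.00)(100.00) + (-314.16)(23.00) = 550305.30 mm³
ΣAȲ = (8800.00)(55.00) + (2513.27)(126.98) + (1050.00)(11.67) + (-314.16)(50.00) = 799668.86 mm³
X̄ = 550305.30 / 12049.11 = 45.67 mm
Ȳ = 799668.86 / 12049.11 = 66.37 mm

X̄ = 45.67 mm, Ȳ = 66.37 mm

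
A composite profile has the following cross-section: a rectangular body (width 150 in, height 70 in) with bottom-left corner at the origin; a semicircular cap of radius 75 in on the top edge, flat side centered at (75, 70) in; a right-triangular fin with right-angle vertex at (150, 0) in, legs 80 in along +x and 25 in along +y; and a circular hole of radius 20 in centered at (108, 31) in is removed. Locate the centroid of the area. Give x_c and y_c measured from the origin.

Part | A | x̄ᵢ | ȳᵢ | A·x̄ᵢ | A·ȳᵢ
rectangular body | 10500.00 | 75.00 | 35.00 | 787500.00 | 367500.00
semicircular top | 8835.73 | 75.00 | 101.83 | 662679.70 | 899751.05
triangular fin | 1000.00 | 176.67 | 8.33 | 176666.67 | 8333.33
hole | -1256.64 | 108.00 | 31.00 | -135716.80 | -38955.75
Σ | 19079.09 |  |  | 1491129.56 | 1236628.64
x_c = 1491129.56 / 19079.09 = 78.16 in
y_c = 1236628.64 / 19079.09 = 64.82 in

x_c = 78.16 in, y_c = 64.82 in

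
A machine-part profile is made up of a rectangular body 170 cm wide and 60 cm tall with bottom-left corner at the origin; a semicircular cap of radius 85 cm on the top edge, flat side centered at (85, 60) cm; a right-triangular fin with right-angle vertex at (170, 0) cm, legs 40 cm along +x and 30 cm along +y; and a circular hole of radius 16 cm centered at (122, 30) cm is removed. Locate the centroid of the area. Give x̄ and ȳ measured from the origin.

rectangular body: A = 170 × 60 = 10200.00, centroid at (85.00, 30.00).
semicircular top: A = ½π·85² = 11349.00, centroid at (85.00, 96.08).
triangular fin: A = ½·40·30 = 600.00, centroid at (183.33, 10.00).
hole: A = −π·16² = -804.25, centroid at (122.00, 30.00).
ΣA = 21344.76 cm²
ΣAx̄ = (10200.00)(85.00) + (11349.00)(85.00) + (600.00)(183.33) + (-804.25)(122.00) = 1843547.07 cm³
ΣAȳ = (10200.00)(30.00) + (11349.00)(96.08) + (600.00)(10.00) + (-804.25)(30.00) = 1378229.44 cm³
x̄ = 1843547.07 / 21344.76 = 86.37 cm
ȳ = 1378229.44 / 21344.76 = 64.57 cm

x̄ = 86.37 cm, ȳ = 64.57 cm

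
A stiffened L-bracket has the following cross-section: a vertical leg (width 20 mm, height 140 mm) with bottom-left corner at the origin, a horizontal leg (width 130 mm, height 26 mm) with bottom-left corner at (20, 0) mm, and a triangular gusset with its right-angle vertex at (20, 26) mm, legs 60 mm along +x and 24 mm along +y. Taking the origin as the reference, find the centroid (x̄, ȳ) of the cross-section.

x̄ = 49.87 mm, ȳ = 38.32 mm

Part | A | x̄ᵢ | ȳᵢ | A·x̄ᵢ | A·ȳᵢ
vertical leg | 2800.00 | 10.00 | 70.00 | 28000.00 | 196000.00
horizontal leg | 3380.00 | 85.00 | 13.00 | 287300.00 | 43940.00
gusset | 720.00 | 40.00 | 34.00 | 28800.00 | 24480.00
Σ | 6900.00 |  |  | 344100.00 | 264420.00
x̄ = 344100.00 / 6900.00 = 49.87 mm
ȳ = 264420.00 / 6900.00 = 38.32 mm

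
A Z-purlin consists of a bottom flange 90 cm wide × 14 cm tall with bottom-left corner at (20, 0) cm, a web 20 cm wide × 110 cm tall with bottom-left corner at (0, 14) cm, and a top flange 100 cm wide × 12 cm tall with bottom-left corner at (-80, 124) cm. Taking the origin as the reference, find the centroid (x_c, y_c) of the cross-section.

bottom flange: A = 90 × 14 = 1260.00, centroid at (65.00, 7.00).
web: A = 20 × 110 = 2200.00, centroid at (10.00, 69.00).
top flange: A = 100 × 12 = 1200.00, centroid at (-30.00, 130.00).
ΣA = 4660.00 cm², ΣAx_c = 67900.00 cm³, ΣAy_c = 316620.00 cm³.
x_c = 67900.00/4660.00 = 14.57 cm; y_c = 316620.00/4660.00 = 67.94 cm.

x_c = 14.57 cm, y_c = 67.94 cm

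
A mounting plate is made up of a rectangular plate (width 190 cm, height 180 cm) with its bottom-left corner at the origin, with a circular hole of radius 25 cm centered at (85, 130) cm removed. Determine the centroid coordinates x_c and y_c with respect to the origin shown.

x_c = 95.61 cm, y_c = 87.56 cm

plate: A = 190 × 180 = 34200.00, centroid at (95.00, 90.00).
hole: A = −π·25² = -1963.50, centroid at (85.00, 130.00).
ΣA = 32236.50 cm², ΣAx_c = 3082102.89 cm³, ΣAy_c = 2822745.60 cm³.
x_c = 3082102.89/32236.50 = 95.61 cm; y_c = 2822745.60/32236.50 = 87.56 cm.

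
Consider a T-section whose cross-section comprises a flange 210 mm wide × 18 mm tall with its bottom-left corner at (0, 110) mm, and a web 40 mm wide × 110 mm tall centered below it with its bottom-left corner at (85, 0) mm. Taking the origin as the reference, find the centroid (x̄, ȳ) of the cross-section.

x̄ = 105.00 mm, ȳ = 84.57 mm

web: A = 40 × 110 = 4400.00, centroid at (105.00, 55.00).
flange: A = 210 × 18 = 3780.00, centroid at (105.00, 119.00).
ΣA = 8180.00 mm²
ΣAx̄ = (4400.00)(105.00) + (3780.00)(105.00) = 858900.00 mm³
ΣAȳ = (4400.00)(55.00) + (3780.00)(119.00) = 691820.00 mm³
x̄ = 858900.00 / 8180.00 = 105.00 mm
ȳ = 691820.00 / 8180.00 = 84.57 mm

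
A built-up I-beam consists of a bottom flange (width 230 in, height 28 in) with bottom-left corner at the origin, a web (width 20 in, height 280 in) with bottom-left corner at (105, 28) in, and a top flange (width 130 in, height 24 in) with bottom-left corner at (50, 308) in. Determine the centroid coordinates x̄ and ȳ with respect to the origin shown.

bottom flange: A = 230 × 28 = 6440.00, centroid at (115.00, 14.00).
web: A = 20 × 280 = 5600.00, centroid at (115.00, 168.00).
top flange: A = 130 × 24 = 3120.00, centroid at (115.00, 320.00).
ΣA = 15160.00 in²
ΣAx̄ = (6440.00)(115.00) + (5600.00)(115.00) + (3120.00)(115.00) = 1743400.00 in³
ΣAȳ = (6440.00)(14.00) + (5600.00)(168.00) + (3120.00)(320.00) = 2029360.00 in³
x̄ = 1743400.00 / 15160.00 = 115.00 in
ȳ = 2029360.00 / 15160.00 = 133.86 in

x̄ = 115.00 in, ȳ = 133.86 in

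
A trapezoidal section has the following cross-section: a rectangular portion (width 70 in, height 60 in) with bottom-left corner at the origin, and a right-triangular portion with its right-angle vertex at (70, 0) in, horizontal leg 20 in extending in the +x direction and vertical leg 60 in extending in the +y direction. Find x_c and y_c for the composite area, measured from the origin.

rectangular portion: A = 70 × 60 = 4200.00, centroid at (35.00, 30.00).
triangular portion: A = ½·20·60 = 600.00, centroid at (76.67, 20.00).
ΣA = 4800.00 in²
ΣAx_c = (4200.00)(35.00) + (600.00)(76.67) = 193000.00 in³
ΣAy_c = (4200.00)(30.00) + (600.00)(20.00) = 138000.00 in³
x_c = 193000.00 / 4800.00 = 40.21 in
y_c = 138000.00 / 4800.00 = 28.75 in

x_c = 40.21 in, y_c = 28.75 in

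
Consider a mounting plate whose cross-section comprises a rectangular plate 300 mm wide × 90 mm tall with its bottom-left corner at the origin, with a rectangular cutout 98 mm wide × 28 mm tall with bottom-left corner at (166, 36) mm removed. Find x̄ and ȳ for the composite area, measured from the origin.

x̄ = 142.65 mm, ȳ = 44.43 mm

plate: A = 300 × 90 = 27000.00, centroid at (150.00, 45.00).
hole: A = −(98 × 28) = -2744.00, centroid at (215.00, 50.00).
ΣA = 24256.00 mm², ΣAx̄ = 3460040.00 mm³, ΣAȳ = 1077800.00 mm³.
x̄ = 3460040.00/24256.00 = 142.65 mm; ȳ = 1077800.00/24256.00 = 44.43 mm.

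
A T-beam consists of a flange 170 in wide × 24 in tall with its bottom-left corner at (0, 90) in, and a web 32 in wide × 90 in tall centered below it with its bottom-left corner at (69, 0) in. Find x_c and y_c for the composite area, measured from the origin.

web: A = 32 × 90 = 2880.00, centroid at (85.00, 45.00).
flange: A = 170 × 24 = 4080.00, centroid at (85.00, 102.00).
ΣA = 6960.00 in²
ΣAx_c = (2880.00)(85.00) + (4080.00)(85.00) = 591600.00 in³
ΣAy_c = (2880.00)(45.00) + (4080.00)(102.00) = 545760.00 in³
x_c = 591600.00 / 6960.00 = 85.00 in
y_c = 545760.00 / 6960.00 = 78.41 in

x_c = 85.00 in, y_c = 78.41 in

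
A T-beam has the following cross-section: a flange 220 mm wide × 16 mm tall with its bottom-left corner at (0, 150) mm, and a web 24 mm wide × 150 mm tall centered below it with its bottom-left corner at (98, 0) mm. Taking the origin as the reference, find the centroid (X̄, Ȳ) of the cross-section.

web: A = 24 × 150 = 3600.00, centroid at (110.00, 75.00).
flange: A = 220 × 16 = 3520.00, centroid at (110.00, 158.00).
ΣA = 7120.00 mm²
ΣAX̄ = (3600.00)(110.00) + (3520.00)(110.00) = 783200.00 mm³
ΣAȲ = (3600.00)(75.00) + (3520.00)(158.00) = 826160.00 mm³
X̄ = 783200.00 / 7120.00 = 110.00 mm
Ȳ = 826160.00 / 7120.00 = 116.03 mm

X̄ = 110.00 mm, Ȳ = 116.03 mm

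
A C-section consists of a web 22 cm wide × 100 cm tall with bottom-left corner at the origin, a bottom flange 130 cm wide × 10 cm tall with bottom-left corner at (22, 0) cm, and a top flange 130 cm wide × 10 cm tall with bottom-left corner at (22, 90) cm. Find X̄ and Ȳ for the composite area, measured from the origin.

X̄ = 52.17 cm, Ȳ = 50.00 cm

Part | A | x̄ᵢ | ȳᵢ | A·x̄ᵢ | A·ȳᵢ
web | 2200.00 | 11.00 | 50.00 | 24200.00 | 110000.00
bottom flange | 1300.00 | 87.00 | 5.00 | 113100.00 | 6500.00
top flange | 1300.00 | 87.00 | 95.00 | 113100.00 | 123500.00
Σ | 4800.00 |  |  | 250400.00 | 240000.00
X̄ = 250400.00 / 4800.00 = 52.17 cm
Ȳ = 240000.00 / 4800.00 = 50.00 cm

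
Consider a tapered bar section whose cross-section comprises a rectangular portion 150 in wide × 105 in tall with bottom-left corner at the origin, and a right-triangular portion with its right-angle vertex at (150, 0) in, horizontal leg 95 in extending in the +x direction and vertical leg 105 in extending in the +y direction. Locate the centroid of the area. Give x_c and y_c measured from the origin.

rectangular portion: A = 150 × 105 = 15750.00, centroid at (75.00, 52.50).
triangular portion: A = ½·95·105 = 4987.50, centroid at (181.67, 35.00).
ΣA = 20737.50 in², ΣAx_c = 2087312.50 in³, ΣAy_c = 1001437.50 in³.
x_c = 2087312.50/20737.50 = 100.65 in; y_c = 1001437.50/20737.50 = 48.29 in.

x_c = 100.65 in, y_c = 48.29 in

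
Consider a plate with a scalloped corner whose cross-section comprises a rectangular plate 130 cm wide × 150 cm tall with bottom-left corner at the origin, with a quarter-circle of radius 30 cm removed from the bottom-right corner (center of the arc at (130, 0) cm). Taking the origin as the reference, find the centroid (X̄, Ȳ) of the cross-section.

X̄ = 63.03 cm, Ȳ = 77.34 cm

Part | A | x̄ᵢ | ȳᵢ | A·x̄ᵢ | A·ȳᵢ
plate | 19500.00 | 65.00 | 75.00 | 1267500.00 | 1462500.00
removed quarter-circle | -706.86 | 117.27 | 12.73 | -82891.59 | -9000.00
Σ | 18793.14 |  |  | 1184608.41 | 1453500.00
X̄ = 1184608.41 / 18793.14 = 63.03 cm
Ȳ = 1453500.00 / 18793.14 = 77.34 cm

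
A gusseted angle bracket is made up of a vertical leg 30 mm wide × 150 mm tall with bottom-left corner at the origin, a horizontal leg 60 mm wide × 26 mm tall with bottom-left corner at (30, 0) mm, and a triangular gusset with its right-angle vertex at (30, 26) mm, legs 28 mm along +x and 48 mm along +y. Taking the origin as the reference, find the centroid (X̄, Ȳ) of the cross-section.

X̄ = 27.86 mm, Ȳ = 57.34 mm

Part | A | x̄ᵢ | ȳᵢ | A·x̄ᵢ | A·ȳᵢ
vertical leg | 4500.00 | 15.00 | 75.00 | 67500.00 | 337500.00
horizontal leg | 1560.00 | 60.00 | 13.00 | 93600.00 | 20280.00
gusset | 672.00 | 39.33 | 42.00 | 26432.00 | 28224.00
Σ | 6732.00 |  |  | 187532.00 | 386004.00
X̄ = 187532.00 / 6732.00 = 27.86 mm
Ȳ = 386004.00 / 6732.00 = 57.34 mm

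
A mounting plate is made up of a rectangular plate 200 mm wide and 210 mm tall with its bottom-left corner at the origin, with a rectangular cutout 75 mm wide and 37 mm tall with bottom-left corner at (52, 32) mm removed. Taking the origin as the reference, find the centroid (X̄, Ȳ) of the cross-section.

plate: A = 200 × 210 = 42000.00, centroid at (100.00, 105.00).
hole: A = −(75 × 37) = -2775.00, centroid at (89.50, 50.50).
ΣA = 39225.00 mm², ΣAX̄ = 3951637.50 mm³, ΣAȲ = 4269862.50 mm³.
X̄ = 3951637.50/39225.00 = 100.74 mm; Ȳ = 4269862.50/39225.00 = 108.86 mm.

X̄ = 100.74 mm, Ȳ = 108.86 mm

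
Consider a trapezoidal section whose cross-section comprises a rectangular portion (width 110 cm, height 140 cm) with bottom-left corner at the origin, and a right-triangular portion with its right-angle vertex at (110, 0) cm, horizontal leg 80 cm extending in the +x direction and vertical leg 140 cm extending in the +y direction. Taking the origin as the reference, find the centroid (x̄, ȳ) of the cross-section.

Part | A | x̄ᵢ | ȳᵢ | A·x̄ᵢ | A·ȳᵢ
rectangular portion | 15400.00 | 55.00 | 70.00 | 847000.00 | 1078000.00
triangular portion | 5600.00 | 136.67 | 46.67 | 765333.33 | 261333.33
Σ | 21000.00 |  |  | 1612333.33 | 1339333.33
x̄ = 1612333.33 / 21000.00 = 76.78 cm
ȳ = 1339333.33 / 21000.00 = 63.78 cm

x̄ = 76.78 cm, ȳ = 63.78 cm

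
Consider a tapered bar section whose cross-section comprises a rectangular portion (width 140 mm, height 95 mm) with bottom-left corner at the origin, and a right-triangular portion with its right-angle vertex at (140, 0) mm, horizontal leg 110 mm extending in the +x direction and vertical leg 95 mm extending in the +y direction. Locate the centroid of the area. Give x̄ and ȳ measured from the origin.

rectangular portion: A = 140 × 95 = 13300.00, centroid at (70.00, 47.50).
triangular portion: A = ½·110·95 = 5225.00, centroid at (176.67, 31.67).
ΣA = 18525.00 mm²
ΣAx̄ = (13300.00)(70.00) + (5225.00)(176.67) = 1854083.33 mm³
ΣAȳ = (13300.00)(47.50) + (5225.00)(31.67) = 797208.33 mm³
x̄ = 1854083.33 / 18525.00 = 100.09 mm
ȳ = 797208.33 / 18525.00 = 43.03 mm

x̄ = 100.09 mm, ȳ = 43.03 mm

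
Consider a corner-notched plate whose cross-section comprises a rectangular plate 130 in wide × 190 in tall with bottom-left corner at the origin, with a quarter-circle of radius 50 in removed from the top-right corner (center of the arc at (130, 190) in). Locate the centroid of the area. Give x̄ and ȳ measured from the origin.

x̄ = 61.22 in, ȳ = 88.63 in

plate: A = 130 × 190 = 24700.00, centroid at (65.00, 95.00).
removed quarter-circle: A = −¼π·50² = -1963.50, centroid at (108.78, 168.78).
ΣA = 22736.50 in²
ΣAx̄ = (24700.00)(65.00) + (-1963.50)(108.78) = 1391912.26 in³
ΣAȳ = (24700.00)(95.00) + (-1963.50)(168.78) = 2015102.54 in³
x̄ = 1391912.26 / 22736.50 = 61.22 in
ȳ = 2015102.54 / 22736.50 = 88.63 in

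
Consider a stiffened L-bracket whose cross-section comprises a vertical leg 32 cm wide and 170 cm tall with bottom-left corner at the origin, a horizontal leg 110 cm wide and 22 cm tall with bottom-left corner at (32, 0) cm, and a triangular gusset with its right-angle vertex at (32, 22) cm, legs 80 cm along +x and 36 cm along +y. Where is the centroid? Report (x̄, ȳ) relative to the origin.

x̄ = 41.08 cm, ȳ = 57.85 cm

vertical leg: A = 32 × 170 = 5440.00, centroid at (16.00, 85.00).
horizontal leg: A = 110 × 22 = 2420.00, centroid at (87.00, 11.00).
gusset: A = ½·80·36 = 1440.00, centroid at (58.67, 34.00).
ΣA = 9300.00 cm²
ΣAx̄ = (5440.00)(16.00) + (2420.00)(87.00) + (1440.00)(58.67) = 382060.00 cm³
ΣAȳ = (5440.00)(85.00) + (2420.00)(11.00) + (1440.00)(34.00) = 537980.00 cm³
x̄ = 382060.00 / 9300.00 = 41.08 cm
ȳ = 537980.00 / 9300.00 = 57.85 cm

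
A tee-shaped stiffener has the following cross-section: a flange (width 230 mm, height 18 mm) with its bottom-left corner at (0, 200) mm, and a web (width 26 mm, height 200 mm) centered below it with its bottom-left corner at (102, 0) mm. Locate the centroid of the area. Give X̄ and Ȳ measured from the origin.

X̄ = 115.00 mm, Ȳ = 148.31 mm

web: A = 26 × 200 = 5200.00, centroid at (115.00, 100.00).
flange: A = 230 × 18 = 4140.00, centroid at (115.00, 209.00).
ΣA = 9340.00 mm², ΣAX̄ = 1074100.00 mm³, ΣAȲ = 1385260.00 mm³.
X̄ = 1074100.00/9340.00 = 115.00 mm; Ȳ = 1385260.00/9340.00 = 148.31 mm.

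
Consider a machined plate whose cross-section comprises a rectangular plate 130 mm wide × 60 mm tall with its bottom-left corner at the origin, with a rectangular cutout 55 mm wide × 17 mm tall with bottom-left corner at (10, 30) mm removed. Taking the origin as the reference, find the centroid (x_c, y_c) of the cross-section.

Part | A | x̄ᵢ | ȳᵢ | A·x̄ᵢ | A·ȳᵢ
plate | 7800.00 | 65.00 | 30.00 | 507000.00 | 234000.00
hole | -935.00 | 37.50 | 38.50 | -35062.50 | -35997.50
Σ | 6865.00 |  |  | 471937.50 | 198002.50
x_c = 471937.50 / 6865.00 = 68.75 mm
y_c = 198002.50 / 6865.00 = 28.84 mm

x_c = 68.75 mm, y_c = 28.84 mm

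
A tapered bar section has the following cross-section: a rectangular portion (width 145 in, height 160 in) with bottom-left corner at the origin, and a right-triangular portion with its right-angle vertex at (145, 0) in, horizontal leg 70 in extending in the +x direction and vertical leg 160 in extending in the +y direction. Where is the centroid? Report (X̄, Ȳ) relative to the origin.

X̄ = 91.13 in, Ȳ = 74.81 in

Part | A | x̄ᵢ | ȳᵢ | A·x̄ᵢ | A·ȳᵢ
rectangular portion | 23200.00 | 72.50 | 80.00 | 1682000.00 | 1856000.00
triangular portion | 5600.00 | 168.33 | 53.33 | 942666.67 | 298666.67
Σ | 28800.00 |  |  | 2624666.67 | 2154666.67
X̄ = 2624666.67 / 28800.00 = 91.13 in
Ȳ = 2154666.67 / 28800.00 = 74.81 in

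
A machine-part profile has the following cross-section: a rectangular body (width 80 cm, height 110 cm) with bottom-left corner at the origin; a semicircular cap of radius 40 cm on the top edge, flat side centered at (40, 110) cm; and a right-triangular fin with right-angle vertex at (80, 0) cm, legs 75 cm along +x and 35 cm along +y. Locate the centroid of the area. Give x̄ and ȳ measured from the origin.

rectangular body: A = 80 × 110 = 8800.00, centroid at (40.00, 55.00).
semicircular top: A = ½π·40² = 2513.27, centroid at (40.00, 126.98).
triangular fin: A = ½·75·35 = 1312.50, centroid at (105.00, 11.67).
ΣA = 12625.77 cm²
ΣAx̄ = (8800.00)(40.00) + (2513.27)(40.00) + (1312.50)(105.00) = 590343.46 cm³
ΣAȳ = (8800.00)(55.00) + (2513.27)(126.98) + (1312.50)(11.67) = 818439.32 cm³
x̄ = 590343.46 / 12625.77 = 46.76 cm
ȳ = 818439.32 / 12625.77 = 64.82 cm

x̄ = 46.76 cm, ȳ = 64.82 cm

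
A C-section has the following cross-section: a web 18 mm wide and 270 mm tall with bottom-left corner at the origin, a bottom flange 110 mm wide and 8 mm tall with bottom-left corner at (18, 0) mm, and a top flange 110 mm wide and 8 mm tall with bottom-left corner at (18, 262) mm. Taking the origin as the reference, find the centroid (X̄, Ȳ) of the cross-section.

X̄ = 26.02 mm, Ȳ = 135.00 mm

web: A = 18 × 270 = 4860.00, centroid at (9.00, 135.00).
bottom flange: A = 110 × 8 = 880.00, centroid at (73.00, 4.00).
top flange: A = 110 × 8 = 880.00, centroid at (73.00, 266.00).
ΣA = 6620.00 mm², ΣAX̄ = 172220.00 mm³, ΣAȲ = 893700.00 mm³.
X̄ = 172220.00/6620.00 = 26.02 mm; Ȳ = 893700.00/6620.00 = 135.00 mm.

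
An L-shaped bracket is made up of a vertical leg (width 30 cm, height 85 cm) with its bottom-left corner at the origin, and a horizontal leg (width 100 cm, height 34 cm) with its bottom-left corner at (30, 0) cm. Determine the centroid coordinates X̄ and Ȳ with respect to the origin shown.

vertical leg: A = 30 × 85 = 2550.00, centroid at (15.00, 42.50).
horizontal leg: A = 100 × 34 = 3400.00, centroid at (80.00, 17.00).
ΣA = 5950.00 cm²
ΣAX̄ = (2550.00)(15.00) + (3400.00)(80.00) = 310250.00 cm³
ΣAȲ = (2550.00)(42.50) + (3400.00)(17.00) = 166175.00 cm³
X̄ = 310250.00 / 5950.00 = 52.14 cm
Ȳ = 166175.00 / 5950.00 = 27.93 cm

X̄ = 52.14 cm, Ȳ = 27.93 cm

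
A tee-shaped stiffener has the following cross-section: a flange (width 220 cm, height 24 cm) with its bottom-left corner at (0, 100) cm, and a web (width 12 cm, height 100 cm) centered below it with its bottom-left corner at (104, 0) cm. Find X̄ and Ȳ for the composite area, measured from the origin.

X̄ = 110.00 cm, Ȳ = 100.52 cm

Part | A | x̄ᵢ | ȳᵢ | A·x̄ᵢ | A·ȳᵢ
web | 1200.00 | 110.00 | 50.00 | 132000.00 | 60000.00
flange | 5280.00 | 110.00 | 112.00 | 580800.00 | 591360.00
Σ | 6480.00 |  |  | 712800.00 | 651360.00
X̄ = 712800.00 / 6480.00 = 110.00 cm
Ȳ = 651360.00 / 6480.00 = 100.52 cm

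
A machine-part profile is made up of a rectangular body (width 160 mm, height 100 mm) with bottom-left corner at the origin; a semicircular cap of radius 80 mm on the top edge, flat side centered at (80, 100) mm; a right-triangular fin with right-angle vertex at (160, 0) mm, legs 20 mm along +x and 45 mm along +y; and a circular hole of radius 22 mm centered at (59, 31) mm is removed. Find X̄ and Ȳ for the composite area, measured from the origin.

rectangular body: A = 160 × 100 = 16000.00, centroid at (80.00, 50.00).
semicircular top: A = ½π·80² = 10053.10, centroid at (80.00, 133.95).
triangular fin: A = ½·20·45 = 450.00, centroid at (166.67, 15.00).
hole: A = −π·22² = -1520.53, centroid at (59.00, 31.00).
ΣA = 24982.57 mm²
ΣAX̄ = (16000.00)(80.00) + (10053.10)(80.00) + (450.00)(166.67) + (-1520.53)(59.00) = 2069536.40 mm³
ΣAȲ = (16000.00)(50.00) + (10053.10)(133.95) + (450.00)(15.00) + (-1520.53)(31.00) = 2106256.53 mm³
X̄ = 2069536.40 / 24982.57 = 82.84 mm
Ȳ = 2106256.53 / 24982.57 = 84.31 mm

X̄ = 82.84 mm, Ȳ = 84.31 mm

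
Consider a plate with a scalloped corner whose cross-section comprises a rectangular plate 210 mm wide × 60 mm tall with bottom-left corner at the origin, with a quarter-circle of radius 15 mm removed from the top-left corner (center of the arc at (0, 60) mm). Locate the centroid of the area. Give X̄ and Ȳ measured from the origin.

X̄ = 106.40 mm, Ȳ = 29.66 mm

Part | A | x̄ᵢ | ȳᵢ | A·x̄ᵢ | A·ȳᵢ
plate | 12600.00 | 105.00 | 30.00 | 1323000.00 | 378000.00
removed quarter-circle | -176.71 | 6.37 | 53.63 | -1125.00 | -9477.88
Σ | 12423.29 |  |  | 1321875.00 | 368522.12
X̄ = 1321875.00 / 12423.29 = 106.40 mm
Ȳ = 368522.12 / 12423.29 = 29.66 mm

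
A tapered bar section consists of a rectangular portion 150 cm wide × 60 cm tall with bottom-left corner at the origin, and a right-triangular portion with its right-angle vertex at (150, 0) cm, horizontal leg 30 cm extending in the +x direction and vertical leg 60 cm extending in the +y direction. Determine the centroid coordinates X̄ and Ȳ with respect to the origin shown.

Part | A | x̄ᵢ | ȳᵢ | A·x̄ᵢ | A·ȳᵢ
rectangular portion | 9000.00 | 75.00 | 30.00 | 675000.00 | 270000.00
triangular portion | 900.00 | 160.00 | 20.00 | 144000.00 | 18000.00
Σ | 9900.00 |  |  | 819000.00 | 288000.00
X̄ = 819000.00 / 9900.00 = 82.73 cm
Ȳ = 288000.00 / 9900.00 = 29.09 cm

X̄ = 82.73 cm, Ȳ = 29.09 cm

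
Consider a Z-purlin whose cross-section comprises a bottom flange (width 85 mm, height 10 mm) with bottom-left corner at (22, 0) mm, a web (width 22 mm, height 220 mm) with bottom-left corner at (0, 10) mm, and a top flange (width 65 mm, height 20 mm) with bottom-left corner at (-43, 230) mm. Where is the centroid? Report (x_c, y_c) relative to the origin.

bottom flange: A = 85 × 10 = 850.00, centroid at (64.50, 5.00).
web: A = 22 × 220 = 4840.00, centroid at (11.00, 120.00).
top flange: A = 65 × 20 = 1300.00, centroid at (-10.50, 240.00).
ΣA = 6990.00 mm², ΣAx_c = 94415.00 mm³, ΣAy_c = 897050.00 mm³.
x_c = 94415.00/6990.00 = 13.51 mm; y_c = 897050.00/6990.00 = 128.33 mm.

x_c = 13.51 mm, y_c = 128.33 mm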